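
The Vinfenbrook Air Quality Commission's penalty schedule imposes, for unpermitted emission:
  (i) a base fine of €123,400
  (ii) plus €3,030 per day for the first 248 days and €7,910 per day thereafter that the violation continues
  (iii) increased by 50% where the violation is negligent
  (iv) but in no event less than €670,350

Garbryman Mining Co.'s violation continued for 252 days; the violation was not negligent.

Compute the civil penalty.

€906,480

First 248 days: 248 × €3,030 = €751,440
Remaining days: (252 − 248) × €7,910 = €31,640
Per-day component: €751,440 + €31,640 = €783,080
Base plus per-day: €123,400 + €783,080 = €906,480
The violation was not negligent: no 50% increase.
Minimum €670,350: €906,480 meets the minimum, no increase.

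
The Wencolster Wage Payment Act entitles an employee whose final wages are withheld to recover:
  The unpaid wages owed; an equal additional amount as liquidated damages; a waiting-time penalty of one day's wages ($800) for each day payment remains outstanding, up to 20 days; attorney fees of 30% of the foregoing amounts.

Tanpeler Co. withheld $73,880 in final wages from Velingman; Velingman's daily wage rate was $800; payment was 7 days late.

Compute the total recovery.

Total award: $199,368

Liquidated damages (equal amount): $73,880
Penalty days: min(7, 20) = 7
Waiting-time penalty: 7 × $800 = $5,600
Subtotal: $73,880 + $73,880 + $5,600 = $153,360
Attorney fees: 30% of $153,360 = $46,008
Total award: $153,360 + $46,008 = $199,368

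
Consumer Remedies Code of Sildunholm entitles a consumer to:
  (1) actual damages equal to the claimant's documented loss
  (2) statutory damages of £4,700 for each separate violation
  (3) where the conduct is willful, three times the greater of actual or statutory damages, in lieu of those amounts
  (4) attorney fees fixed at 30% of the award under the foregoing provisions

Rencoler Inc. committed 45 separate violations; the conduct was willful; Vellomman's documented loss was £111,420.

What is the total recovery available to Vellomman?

Statutory damages: 45 × £4,700 = £211,500
Greater of actual damages (£111,420) or statutory damages (£211,500): £211,500
Trebled: 3 × £211,500 = £634,500
Attorney fees: 30% of £634,500 = £190,350
Total recovery: £634,500 + £190,350 = £824,850

Total recovery: £824,850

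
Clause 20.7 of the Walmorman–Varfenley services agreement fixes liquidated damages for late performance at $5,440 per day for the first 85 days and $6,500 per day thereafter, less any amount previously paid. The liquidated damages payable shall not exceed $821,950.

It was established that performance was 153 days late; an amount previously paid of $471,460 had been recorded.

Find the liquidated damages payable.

First 85 days: 85 × $5,440 = $462,400
Remaining days: (153 − 85) × $6,500 = $442,000
Accrued per-day damages: $462,400 + $442,000 = $904,400
Less amount previously paid: $904,400 − $471,460 = $432,940
Cap at $821,950: $432,940 is within the cap, no reduction.

$432,940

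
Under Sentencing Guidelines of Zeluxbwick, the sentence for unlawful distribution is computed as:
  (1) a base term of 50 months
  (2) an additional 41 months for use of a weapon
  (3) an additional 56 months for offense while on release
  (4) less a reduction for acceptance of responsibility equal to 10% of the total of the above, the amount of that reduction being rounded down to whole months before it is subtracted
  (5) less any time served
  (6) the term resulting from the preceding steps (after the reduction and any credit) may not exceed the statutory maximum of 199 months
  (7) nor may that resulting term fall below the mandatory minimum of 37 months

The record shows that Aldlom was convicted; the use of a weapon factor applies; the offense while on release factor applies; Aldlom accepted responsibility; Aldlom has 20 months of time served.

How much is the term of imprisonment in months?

Use of a weapon enhancement: +41 months
Offense while on release enhancement: +56 months
Adjusted term: 50 months + 41 months + 56 months = 147 months
Acceptance of responsibility reduction: 10% of 147 months = 14 months (rounded down)
After reduction: 147 − 14 = 133 months
Less time served: 133 months − 20 months = 113 months
Cap at 199 months: 113 months is within the cap, no reduction.
Minimum 37 months: 113 months meets the minimum, no increase.

113 months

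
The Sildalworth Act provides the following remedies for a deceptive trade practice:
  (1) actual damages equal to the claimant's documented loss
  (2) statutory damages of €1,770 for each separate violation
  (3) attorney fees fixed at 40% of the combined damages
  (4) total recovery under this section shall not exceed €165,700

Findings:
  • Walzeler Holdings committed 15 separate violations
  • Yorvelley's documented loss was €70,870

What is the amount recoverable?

Total recovery: €136,388

Statutory damages: 15 × €1,770 = €26,550
Combined damages: €70,870 + €26,550 = €97,420
Attorney fees: 40% of €97,420 = €38,968
Total before cap: €97,420 + €38,968 = €136,388
Cap at €165,700: €136,388 is within the cap, no reduction.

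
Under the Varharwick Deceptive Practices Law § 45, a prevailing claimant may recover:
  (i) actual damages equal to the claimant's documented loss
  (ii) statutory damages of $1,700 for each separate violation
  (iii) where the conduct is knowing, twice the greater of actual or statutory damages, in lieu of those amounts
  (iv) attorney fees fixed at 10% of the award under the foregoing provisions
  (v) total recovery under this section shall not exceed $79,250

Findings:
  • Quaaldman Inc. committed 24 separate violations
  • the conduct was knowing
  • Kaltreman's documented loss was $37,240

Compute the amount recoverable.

$79,250

Statutory damages: 24 × $1,700 = $40,800
Greater of actual damages ($37,240) or statutory damages ($40,800): $40,800
Doubled: 2 × $40,800 = $81,600
Attorney fees: 10% of $81,600 = $8,160
Total before cap: $81,600 + $8,160 = $89,760
Cap at $79,250: $89,760 exceeds the cap → $79,250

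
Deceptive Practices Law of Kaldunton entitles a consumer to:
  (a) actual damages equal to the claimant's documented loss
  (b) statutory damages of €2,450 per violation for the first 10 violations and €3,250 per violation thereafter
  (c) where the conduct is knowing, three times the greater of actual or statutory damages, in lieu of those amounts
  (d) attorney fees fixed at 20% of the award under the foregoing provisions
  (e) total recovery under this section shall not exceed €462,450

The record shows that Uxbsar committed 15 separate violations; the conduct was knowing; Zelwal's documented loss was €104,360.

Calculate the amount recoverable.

€375,696

First 10 violations: 10 × €2,450 = €24,500
Remaining violations: (15 − 10) × €3,250 = €16,250
Statutory damages: €24,500 + €16,250 = €40,750
Greater of actual damages (€104,360) or statutory damages (€40,750): €104,360
Trebled: 3 × €104,360 = €313,080
Attorney fees: 20% of €313,080 = €62,616
Total before cap: €313,080 + €62,616 = €375,696
Cap at €462,450: €375,696 is within the cap, no reduction.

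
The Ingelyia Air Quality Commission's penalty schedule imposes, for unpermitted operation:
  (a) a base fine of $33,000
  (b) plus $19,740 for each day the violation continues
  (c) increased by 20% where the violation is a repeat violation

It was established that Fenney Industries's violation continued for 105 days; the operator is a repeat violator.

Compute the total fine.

Per-day component: 105 × $19,740 = $2,072,700
Base plus per-day: $33,000 + $2,072,700 = $2,105,700
Enhancement: 20% of $2,105,700 = $421,140
Enhanced fine: $2,105,700 + $421,140 = $2,526,840

Civil penalty: $2,526,840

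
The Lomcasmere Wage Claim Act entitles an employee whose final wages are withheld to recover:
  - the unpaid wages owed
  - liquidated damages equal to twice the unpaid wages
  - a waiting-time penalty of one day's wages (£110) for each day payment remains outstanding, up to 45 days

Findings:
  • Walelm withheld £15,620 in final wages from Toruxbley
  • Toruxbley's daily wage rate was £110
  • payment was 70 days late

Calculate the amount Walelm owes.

£51,810

Doubled: 2 × £15,620 = £31,240
Penalty days: min(70, 45) = 45
Waiting-time penalty: 45 × £110 = £4,950
Total award: £15,620 + £31,240 + £4,950 = £51,810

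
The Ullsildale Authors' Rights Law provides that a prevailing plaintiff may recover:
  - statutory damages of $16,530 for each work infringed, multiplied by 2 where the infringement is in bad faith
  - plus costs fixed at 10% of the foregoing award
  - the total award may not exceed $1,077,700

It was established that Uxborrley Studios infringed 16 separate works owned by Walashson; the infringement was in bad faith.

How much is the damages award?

Award: $581,856

Statutory damages: 16 × $16,530 = $264,480
Doubled: 2 × $264,480 = $528,960
Costs: 10% of $528,960 = $52,896
Award plus costs: $528,960 + $52,896 = $581,856
Cap at $1,077,700: $581,856 is within the cap, no reduction.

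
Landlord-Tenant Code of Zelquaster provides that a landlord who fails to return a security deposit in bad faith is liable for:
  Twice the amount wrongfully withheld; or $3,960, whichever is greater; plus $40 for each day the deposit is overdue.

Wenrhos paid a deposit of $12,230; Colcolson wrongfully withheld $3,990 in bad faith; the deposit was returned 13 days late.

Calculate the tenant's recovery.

Recovery: $8,500

Doubled: 2 × $3,990 = $7,980
Minimum $3,960: $7,980 meets the minimum, no increase.
Late-return penalty: 13 × $40 = $520
Damages plus late penalty: $7,980 + $520 = $8,500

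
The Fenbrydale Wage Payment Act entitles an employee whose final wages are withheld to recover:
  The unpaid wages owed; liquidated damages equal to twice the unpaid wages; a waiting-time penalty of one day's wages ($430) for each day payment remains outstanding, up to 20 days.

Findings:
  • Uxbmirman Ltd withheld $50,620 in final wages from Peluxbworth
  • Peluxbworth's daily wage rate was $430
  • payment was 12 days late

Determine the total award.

Total award: $157,020

Doubled: 2 × $50,620 = $101,240
Penalty days: min(12, 20) = 12
Waiting-time penalty: 12 × $430 = $5,160
Total award: $50,620 + $101,240 + $5,160 = $157,020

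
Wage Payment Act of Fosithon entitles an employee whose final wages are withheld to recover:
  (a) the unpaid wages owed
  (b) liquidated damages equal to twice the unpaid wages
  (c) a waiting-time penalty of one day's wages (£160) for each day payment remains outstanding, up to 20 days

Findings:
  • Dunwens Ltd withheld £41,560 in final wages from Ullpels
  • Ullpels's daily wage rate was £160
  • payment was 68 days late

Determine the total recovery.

Doubled: 2 × £41,560 = £83,120
Penalty days: min(68, 20) = 20
Waiting-time penalty: 20 × £160 = £3,200
Total award: £41,560 + £83,120 + £3,200 = £127,880

£127,880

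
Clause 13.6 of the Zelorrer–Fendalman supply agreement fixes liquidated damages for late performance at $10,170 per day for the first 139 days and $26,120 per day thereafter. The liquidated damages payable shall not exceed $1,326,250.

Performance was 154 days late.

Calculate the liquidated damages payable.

First 139 days: 139 × $10,170 = $1,413,630
Remaining days: (154 − 139) × $26,120 = $391,800
Accrued per-day damages: $1,413,630 + $391,800 = $1,805,430
Cap at $1,326,250: $1,805,430 exceeds the cap → $1,326,250

$1,326,250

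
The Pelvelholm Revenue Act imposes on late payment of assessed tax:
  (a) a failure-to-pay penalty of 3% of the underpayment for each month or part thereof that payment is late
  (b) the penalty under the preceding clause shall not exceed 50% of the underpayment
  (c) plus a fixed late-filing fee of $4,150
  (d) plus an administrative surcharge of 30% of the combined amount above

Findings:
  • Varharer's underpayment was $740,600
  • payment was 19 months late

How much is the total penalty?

Accrued rate: 3% × 19 = 57%, capped at 50% → 50%
Failure-to-pay penalty: 50% of $740,600 = $370,300
Penalty before surcharge: $370,300 + $4,150 = $374,450
Administrative surcharge: 30% of $374,450 = $112,335
Total penalty: $374,450 + $112,335 = $486,785

$486,785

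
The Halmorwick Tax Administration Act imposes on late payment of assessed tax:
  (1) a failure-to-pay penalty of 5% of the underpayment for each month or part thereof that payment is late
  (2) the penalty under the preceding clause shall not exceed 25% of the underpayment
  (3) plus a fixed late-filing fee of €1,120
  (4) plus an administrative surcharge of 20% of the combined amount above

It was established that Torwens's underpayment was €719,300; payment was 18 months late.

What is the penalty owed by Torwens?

€217,134

Accrued rate: 5% × 18 = 90%, capped at 25% → 25%
Failure-to-pay penalty: 25% of €719,300 = €179,825
Penalty before surcharge: €179,825 + €1,120 = €180,945
Administrative surcharge: 20% of €180,945 = €36,189
Total penalty: €180,945 + €36,189 = €217,134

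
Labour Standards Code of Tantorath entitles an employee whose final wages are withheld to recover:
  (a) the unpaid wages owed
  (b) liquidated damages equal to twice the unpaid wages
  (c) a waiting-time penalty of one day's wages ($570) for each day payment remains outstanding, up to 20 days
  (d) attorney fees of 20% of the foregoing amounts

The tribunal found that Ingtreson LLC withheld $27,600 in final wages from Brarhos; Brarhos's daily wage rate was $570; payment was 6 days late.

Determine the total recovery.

Doubled: 2 × $27,600 = $55,200
Penalty days: min(6, 20) = 6
Waiting-time penalty: 6 × $570 = $3,420
Subtotal: $27,600 + $55,200 + $3,420 = $86,220
Attorney fees: 20% of $86,220 = $17,244
Total award: $86,220 + $17,244 = $103,464

$103,464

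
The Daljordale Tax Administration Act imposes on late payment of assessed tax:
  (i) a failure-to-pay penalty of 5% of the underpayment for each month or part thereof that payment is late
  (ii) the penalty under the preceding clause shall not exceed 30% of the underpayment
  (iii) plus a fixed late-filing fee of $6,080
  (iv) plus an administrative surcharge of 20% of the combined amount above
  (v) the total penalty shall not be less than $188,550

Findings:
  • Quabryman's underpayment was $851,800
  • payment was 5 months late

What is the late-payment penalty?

Accrued rate: 5% × 5 = 25%, capped at 30% → 25%
Failure-to-pay penalty: 25% of $851,800 = $212,950
Penalty before surcharge: $212,950 + $6,080 = $219,030
Administrative surcharge: 20% of $219,030 = $43,806
Total penalty: $219,030 + $43,806 = $262,836
Minimum $188,550: $262,836 meets the minimum, no increase.

$262,836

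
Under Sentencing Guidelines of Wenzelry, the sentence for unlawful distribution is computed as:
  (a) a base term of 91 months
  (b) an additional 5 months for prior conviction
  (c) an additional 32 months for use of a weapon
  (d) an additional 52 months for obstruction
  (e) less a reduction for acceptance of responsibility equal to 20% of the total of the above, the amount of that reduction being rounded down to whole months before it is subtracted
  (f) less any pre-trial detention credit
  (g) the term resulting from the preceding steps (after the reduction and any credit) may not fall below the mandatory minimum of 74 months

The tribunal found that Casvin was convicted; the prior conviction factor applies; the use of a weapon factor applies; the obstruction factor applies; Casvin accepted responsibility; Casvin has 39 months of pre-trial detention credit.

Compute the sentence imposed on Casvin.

Prior conviction enhancement: +5 months
Use of a weapon enhancement: +32 months
Obstruction enhancement: +52 months
Adjusted term: 91 months + 5 months + 32 months + 52 months = 180 months
Acceptance of responsibility reduction: 20% of 180 months = 36 months (rounded down)
After reduction: 180 − 36 = 144 months
Less pre-trial detention credit: 144 months − 39 months = 105 months
Minimum 74 months: 105 months meets the minimum, no increase.

Sentence: 105 months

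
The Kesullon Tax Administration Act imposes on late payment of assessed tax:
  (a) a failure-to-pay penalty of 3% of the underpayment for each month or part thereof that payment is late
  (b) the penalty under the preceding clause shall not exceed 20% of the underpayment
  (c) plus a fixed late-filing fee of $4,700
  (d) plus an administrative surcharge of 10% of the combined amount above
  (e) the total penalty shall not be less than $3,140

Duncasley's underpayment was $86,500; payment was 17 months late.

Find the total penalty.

Penalty: $24,200

Accrued rate: 3% × 17 = 51%, capped at 20% → 20%
Failure-to-pay penalty: 20% of $86,500 = $17,300
Penalty before surcharge: $17,300 + $4,700 = $22,000
Administrative surcharge: 10% of $22,000 = $2,200
Total penalty: $22,000 + $2,200 = $24,200
Minimum $3,140: $24,200 meets the minimum, no increase.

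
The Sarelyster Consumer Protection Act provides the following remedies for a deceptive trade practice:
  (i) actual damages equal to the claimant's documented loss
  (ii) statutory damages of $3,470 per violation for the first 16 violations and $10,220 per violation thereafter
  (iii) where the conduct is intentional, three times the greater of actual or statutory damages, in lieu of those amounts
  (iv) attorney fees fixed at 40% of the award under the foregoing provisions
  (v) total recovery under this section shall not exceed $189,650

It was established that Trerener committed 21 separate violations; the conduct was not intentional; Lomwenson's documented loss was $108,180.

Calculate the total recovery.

$189,650

First 16 violations: 16 × $3,470 = $55,520
Remaining violations: (21 − 16) × $10,220 = $51,100
Statutory damages: $55,520 + $51,100 = $106,620
Conduct not intentional: the in-lieu enhancement does not apply.
Actual plus statutory damages: $108,180 + $106,620 = $214,800
Attorney fees: 40% of $214,800 = $85,920
Total before cap: $214,800 + $85,920 = $300,720
Cap at $189,650: $300,720 exceeds the cap → $189,650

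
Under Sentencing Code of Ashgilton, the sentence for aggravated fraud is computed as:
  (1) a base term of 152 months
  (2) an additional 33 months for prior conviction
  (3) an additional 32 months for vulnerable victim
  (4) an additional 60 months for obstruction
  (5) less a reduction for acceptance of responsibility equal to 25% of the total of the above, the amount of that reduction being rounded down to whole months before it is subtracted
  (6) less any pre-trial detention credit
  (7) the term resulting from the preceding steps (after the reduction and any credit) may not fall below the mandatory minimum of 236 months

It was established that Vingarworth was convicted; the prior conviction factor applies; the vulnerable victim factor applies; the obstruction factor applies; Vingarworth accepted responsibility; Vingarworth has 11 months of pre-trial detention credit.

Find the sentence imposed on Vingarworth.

Prior conviction enhancement: +33 months
Vulnerable victim enhancement: +32 months
Obstruction enhancement: +60 months
Adjusted term: 152 months + 33 months + 32 months + 60 months = 277 months
Acceptance of responsibility reduction: 25% of 277 months = 69 months (rounded down)
After reduction: 277 − 69 = 208 months
Less pre-trial detention credit: 208 months − 11 months = 197 months
Minimum 236 months: 197 months is below the minimum → 236 months

236 months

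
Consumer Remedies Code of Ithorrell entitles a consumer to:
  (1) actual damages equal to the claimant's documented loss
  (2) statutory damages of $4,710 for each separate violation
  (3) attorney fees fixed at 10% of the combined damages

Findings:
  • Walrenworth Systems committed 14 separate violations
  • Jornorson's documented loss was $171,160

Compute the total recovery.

$260,810

Statutory damages: 14 × $4,710 = $65,940
Combined damages: $171,160 + $65,940 = $237,100
Attorney fees: 10% of $237,100 = $23,710
Total recovery: $237,100 + $23,710 = $260,810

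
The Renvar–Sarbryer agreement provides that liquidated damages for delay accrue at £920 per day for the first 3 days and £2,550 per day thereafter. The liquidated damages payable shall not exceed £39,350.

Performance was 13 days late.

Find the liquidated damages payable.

First 3 days: 3 × £920 = £2,760
Remaining days: (13 − 3) × £2,550 = £25,500
Accrued per-day damages: £2,760 + £25,500 = £28,260
Cap at £39,350: £28,260 is within the cap, no reduction.

Liquidated damages: £28,260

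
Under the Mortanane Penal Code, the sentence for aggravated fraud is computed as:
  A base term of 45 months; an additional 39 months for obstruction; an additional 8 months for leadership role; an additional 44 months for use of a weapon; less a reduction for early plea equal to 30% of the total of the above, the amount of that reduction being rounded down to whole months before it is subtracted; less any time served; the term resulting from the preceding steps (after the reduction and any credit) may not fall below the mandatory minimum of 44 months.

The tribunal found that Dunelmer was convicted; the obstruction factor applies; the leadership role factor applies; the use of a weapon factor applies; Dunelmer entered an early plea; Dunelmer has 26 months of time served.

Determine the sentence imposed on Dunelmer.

70 months

Obstruction enhancement: +39 months
Leadership role enhancement: +8 months
Use of a weapon enhancement: +44 months
Adjusted term: 45 months + 39 months + 8 months + 44 months = 136 months
Early plea reduction: 30% of 136 months = 40 months (rounded down)
After reduction: 136 − 40 = 96 months
Less time served: 96 months − 26 months = 70 months
Minimum 44 months: 70 months meets the minimum, no increase.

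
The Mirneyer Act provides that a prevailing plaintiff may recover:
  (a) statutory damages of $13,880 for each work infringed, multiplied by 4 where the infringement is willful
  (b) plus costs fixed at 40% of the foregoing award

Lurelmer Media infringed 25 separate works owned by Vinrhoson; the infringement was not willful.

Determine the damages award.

$485,800

Statutory damages: 25 × $13,880 = $347,000
Infringement not willful: no ×4 enhancement.
Costs: 40% of $347,000 = $138,800
Award plus costs: $347,000 + $138,800 = $485,800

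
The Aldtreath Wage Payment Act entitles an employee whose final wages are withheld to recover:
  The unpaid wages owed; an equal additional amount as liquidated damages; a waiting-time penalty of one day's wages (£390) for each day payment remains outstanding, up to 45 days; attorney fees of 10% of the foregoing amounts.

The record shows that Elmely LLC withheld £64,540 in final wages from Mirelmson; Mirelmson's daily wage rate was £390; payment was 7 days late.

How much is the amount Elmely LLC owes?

£144,991

Liquidated damages (equal amount): £64,540
Penalty days: min(7, 45) = 7
Waiting-time penalty: 7 × £390 = £2,730
Subtotal: £64,540 + £64,540 + £2,730 = £131,810
Attorney fees: 10% of £131,810 = £13,181
Total award: £131,810 + £13,181 = £144,991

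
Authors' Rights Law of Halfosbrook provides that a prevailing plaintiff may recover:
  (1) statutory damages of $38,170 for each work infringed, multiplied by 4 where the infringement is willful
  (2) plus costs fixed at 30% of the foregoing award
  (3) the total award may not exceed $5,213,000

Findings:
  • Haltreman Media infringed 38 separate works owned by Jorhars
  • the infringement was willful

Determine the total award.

Statutory damages: 38 × $38,170 = $1,450,460
Multiplied by 4: 4 × $1,450,460 = $5,801,840
Costs: 30% of $5,801,840 = $1,740,552
Award plus costs: $5,801,840 + $1,740,552 = $7,542,392
Cap at $5,213,000: $7,542,392 exceeds the cap → $5,213,000

Award: $5,213,000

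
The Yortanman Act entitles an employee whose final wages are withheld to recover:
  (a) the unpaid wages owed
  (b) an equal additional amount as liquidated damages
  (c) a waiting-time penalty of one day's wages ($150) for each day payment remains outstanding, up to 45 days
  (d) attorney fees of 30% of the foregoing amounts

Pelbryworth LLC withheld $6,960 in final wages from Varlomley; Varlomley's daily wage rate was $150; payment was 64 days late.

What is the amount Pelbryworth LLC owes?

Liquidated damages (equal amount): $6,960
Penalty days: min(64, 45) = 45
Waiting-time penalty: 45 × $150 = $6,750
Subtotal: $6,960 + $6,960 + $6,750 = $20,670
Attorney fees: 30% of $20,670 = $6,201
Total award: $20,670 + $6,201 = $26,871

Total award: $26,871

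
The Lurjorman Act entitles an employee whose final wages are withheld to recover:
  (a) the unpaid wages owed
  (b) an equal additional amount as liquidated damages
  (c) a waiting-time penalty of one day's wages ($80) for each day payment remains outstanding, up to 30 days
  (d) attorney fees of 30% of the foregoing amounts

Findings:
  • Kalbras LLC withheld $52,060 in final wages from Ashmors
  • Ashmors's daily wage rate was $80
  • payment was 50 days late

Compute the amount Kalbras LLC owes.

Liquidated damages (equal amount): $52,060
Penalty days: min(50, 30) = 30
Waiting-time penalty: 30 × $80 = $2,400
Subtotal: $52,060 + $52,060 + $2,400 = $106,520
Attorney fees: 30% of $106,520 = $31,956
Total award: $106,520 + $31,956 = $138,476

$138,476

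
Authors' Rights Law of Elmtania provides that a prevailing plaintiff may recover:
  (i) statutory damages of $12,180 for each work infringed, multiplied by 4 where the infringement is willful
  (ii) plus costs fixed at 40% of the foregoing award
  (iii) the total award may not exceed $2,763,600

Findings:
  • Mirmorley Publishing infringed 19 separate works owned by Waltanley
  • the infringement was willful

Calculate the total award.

$1,295,952

Statutory damages: 19 × $12,180 = $231,420
Multiplied by 4: 4 × $231,420 = $925,680
Costs: 40% of $925,680 = $370,272
Award plus costs: $925,680 + $370,272 = $1,295,952
Cap at $2,763,600: $1,295,952 is within the cap, no reduction.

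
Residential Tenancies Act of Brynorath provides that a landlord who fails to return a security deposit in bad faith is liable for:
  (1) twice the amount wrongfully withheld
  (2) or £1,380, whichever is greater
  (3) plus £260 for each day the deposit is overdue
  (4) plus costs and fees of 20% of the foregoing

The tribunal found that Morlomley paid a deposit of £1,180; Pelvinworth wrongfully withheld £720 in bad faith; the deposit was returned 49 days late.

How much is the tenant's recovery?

£17,016

Doubled: 2 × £720 = £1,440
Minimum £1,380: £1,440 meets the minimum, no increase.
Late-return penalty: 49 × £260 = £12,740
Damages plus late penalty: £1,440 + £12,740 = £14,180
Costs and fees: 20% of £14,180 = £2,836
Total recovery: £14,180 + £2,836 = £17,016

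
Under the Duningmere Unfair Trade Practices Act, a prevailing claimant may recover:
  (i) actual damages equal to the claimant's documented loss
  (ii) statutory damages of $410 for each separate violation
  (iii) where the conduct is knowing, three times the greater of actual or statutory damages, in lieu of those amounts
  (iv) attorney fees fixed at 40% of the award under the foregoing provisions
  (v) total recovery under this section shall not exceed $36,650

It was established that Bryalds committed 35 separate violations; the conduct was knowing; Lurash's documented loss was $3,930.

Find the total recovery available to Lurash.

$36,650

Statutory damages: 35 × $410 = $14,350
Greater of actual damages ($3,930) or statutory damages ($14,350): $14,350
Trebled: 3 × $14,350 = $43,050
Attorney fees: 40% of $43,050 = $17,220
Total before cap: $43,050 + $17,220 = $60,270
Cap at $36,650: $60,270 exceeds the cap → $36,650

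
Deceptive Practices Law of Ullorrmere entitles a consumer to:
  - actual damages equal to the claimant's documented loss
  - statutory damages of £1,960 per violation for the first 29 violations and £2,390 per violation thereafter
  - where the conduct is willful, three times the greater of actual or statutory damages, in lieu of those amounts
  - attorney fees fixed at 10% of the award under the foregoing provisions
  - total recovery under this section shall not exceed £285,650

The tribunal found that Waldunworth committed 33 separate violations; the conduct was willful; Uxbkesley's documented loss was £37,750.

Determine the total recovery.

£219,120

First 29 violations: 29 × £1,960 = £56,840
Remaining violations: (33 − 29) × £2,390 = £9,560
Statutory damages: £56,840 + £9,560 = £66,400
Greater of actual damages (£37,750) or statutory damages (£66,400): £66,400
Trebled: 3 × £66,400 = £199,200
Attorney fees: 10% of £199,200 = £19,920
Total before cap: £199,200 + £19,920 = £219,120
Cap at £285,650: £219,120 is within the cap, no reduction.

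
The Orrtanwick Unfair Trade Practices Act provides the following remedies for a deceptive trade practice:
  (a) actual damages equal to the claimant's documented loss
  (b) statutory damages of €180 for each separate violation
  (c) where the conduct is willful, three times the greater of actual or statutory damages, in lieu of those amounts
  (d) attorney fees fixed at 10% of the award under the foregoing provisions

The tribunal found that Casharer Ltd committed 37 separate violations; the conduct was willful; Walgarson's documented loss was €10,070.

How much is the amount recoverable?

Statutory damages: 37 × €180 = €6,660
Greater of actual damages (€10,070) or statutory damages (€6,660): €10,070
Trebled: 3 × €10,070 = €30,210
Attorney fees: 10% of €30,210 = €3,021
Total recovery: €30,210 + €3,021 = €33,231

€33,231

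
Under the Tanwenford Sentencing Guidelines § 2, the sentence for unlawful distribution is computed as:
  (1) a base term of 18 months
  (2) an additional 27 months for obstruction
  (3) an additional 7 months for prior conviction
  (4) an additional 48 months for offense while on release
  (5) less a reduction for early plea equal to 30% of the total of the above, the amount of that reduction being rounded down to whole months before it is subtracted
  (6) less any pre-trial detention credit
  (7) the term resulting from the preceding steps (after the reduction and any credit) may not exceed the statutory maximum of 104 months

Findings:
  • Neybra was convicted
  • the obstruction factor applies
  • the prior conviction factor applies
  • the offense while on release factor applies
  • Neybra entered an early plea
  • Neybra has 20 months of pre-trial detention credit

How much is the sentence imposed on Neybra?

50 months

Obstruction enhancement: +27 months
Prior conviction enhancement: +7 months
Offense while on release enhancement: +48 months
Adjusted term: 18 months + 27 months + 7 months + 48 months = 100 months
Early plea reduction: 30% of 100 months = 30 months (rounded down)
After reduction: 100 − 30 = 70 months
Less pre-trial detention credit: 70 months − 20 months = 50 months
Cap at 104 months: 50 months is within the cap, no reduction.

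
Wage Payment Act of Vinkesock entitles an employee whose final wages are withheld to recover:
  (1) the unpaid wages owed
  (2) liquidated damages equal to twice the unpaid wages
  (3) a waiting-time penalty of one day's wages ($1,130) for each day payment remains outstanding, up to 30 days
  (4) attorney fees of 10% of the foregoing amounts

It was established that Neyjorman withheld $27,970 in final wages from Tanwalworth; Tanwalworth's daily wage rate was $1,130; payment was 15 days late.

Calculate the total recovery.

$110,946

Doubled: 2 × $27,970 = $55,940
Penalty days: min(15, 30) = 15
Waiting-time penalty: 15 × $1,130 = $16,950
Subtotal: $27,970 + $55,940 + $16,950 = $100,860
Attorney fees: 10% of $100,860 = $10,086
Total award: $100,860 + $10,086 = $110,946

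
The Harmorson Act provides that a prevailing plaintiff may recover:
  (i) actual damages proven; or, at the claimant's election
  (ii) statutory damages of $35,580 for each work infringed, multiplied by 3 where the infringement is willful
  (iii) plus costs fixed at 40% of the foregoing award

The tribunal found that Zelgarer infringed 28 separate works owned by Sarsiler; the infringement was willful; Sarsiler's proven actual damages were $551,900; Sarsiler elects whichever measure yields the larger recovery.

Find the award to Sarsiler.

$4,184,208

Statutory damages: 28 × $35,580 = $996,240
Trebled: 3 × $996,240 = $2,988,720
Greater of actual damages ($551,900) or enhanced statutory damages ($2,988,720): $2,988,720
Costs: 40% of $2,988,720 = $1,195,488
Award plus costs: $2,988,720 + $1,195,488 = $4,184,208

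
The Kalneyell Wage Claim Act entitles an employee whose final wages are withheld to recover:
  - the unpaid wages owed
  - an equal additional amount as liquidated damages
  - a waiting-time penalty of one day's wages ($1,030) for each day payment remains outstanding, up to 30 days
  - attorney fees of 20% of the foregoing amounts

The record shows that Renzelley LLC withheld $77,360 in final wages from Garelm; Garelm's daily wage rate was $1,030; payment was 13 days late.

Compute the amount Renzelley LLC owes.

Liquidated damages (equal amount): $77,360
Penalty days: min(13, 30) = 13
Waiting-time penalty: 13 × $1,030 = $13,390
Subtotal: $77,360 + $77,360 + $13,390 = $168,110
Attorney fees: 20% of $168,110 = $33,622
Total award: $168,110 + $33,622 = $201,732

$201,732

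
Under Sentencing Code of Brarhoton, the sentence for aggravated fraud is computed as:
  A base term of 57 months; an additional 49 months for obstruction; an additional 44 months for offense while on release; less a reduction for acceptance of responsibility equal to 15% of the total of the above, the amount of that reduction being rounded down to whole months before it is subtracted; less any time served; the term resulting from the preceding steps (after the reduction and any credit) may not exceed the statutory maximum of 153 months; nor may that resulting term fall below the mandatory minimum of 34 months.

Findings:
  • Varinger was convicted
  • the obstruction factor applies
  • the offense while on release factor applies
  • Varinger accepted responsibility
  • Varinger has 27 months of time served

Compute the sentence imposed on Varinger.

Obstruction enhancement: +49 months
Offense while on release enhancement: +44 months
Adjusted term: 57 months + 49 months + 44 months = 150 months
Acceptance of responsibility reduction: 15% of 150 months = 22 months (rounded down)
After reduction: 150 − 22 = 128 months
Less time served: 128 months − 27 months = 101 months
Cap at 153 months: 101 months is within the cap, no reduction.
Minimum 34 months: 101 months meets the minimum, no increase.

101 months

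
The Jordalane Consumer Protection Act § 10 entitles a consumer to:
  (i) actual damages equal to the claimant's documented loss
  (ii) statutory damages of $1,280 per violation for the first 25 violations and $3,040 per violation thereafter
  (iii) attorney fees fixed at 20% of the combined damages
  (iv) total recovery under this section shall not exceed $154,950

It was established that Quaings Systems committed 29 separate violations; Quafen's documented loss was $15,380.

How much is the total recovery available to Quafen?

$71,448

First 25 violations: 25 × $1,280 = $32,000
Remaining violations: (29 − 25) × $3,040 = $12,160
Statutory damages: $32,000 + $12,160 = $44,160
Combined damages: $15,380 + $44,160 = $59,540
Attorney fees: 20% of $59,540 = $11,908
Total before cap: $59,540 + $11,908 = $71,448
Cap at $154,950: $71,448 is within the cap, no reduction.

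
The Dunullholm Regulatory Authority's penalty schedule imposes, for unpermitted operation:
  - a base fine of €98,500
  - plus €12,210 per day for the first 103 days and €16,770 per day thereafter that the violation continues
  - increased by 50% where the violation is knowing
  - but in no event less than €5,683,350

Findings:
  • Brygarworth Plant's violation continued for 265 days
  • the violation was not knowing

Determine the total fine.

First 103 days: 103 × €12,210 = €1,257,630
Remaining days: (265 − 103) × €16,770 = €2,716,740
Per-day component: €1,257,630 + €2,716,740 = €3,974,370
Base plus per-day: €98,500 + €3,974,370 = €4,072,870
The violation was not knowing: no 50% increase.
Minimum €5,683,350: €4,072,870 is below the minimum → €5,683,350

Civil penalty: €5,683,350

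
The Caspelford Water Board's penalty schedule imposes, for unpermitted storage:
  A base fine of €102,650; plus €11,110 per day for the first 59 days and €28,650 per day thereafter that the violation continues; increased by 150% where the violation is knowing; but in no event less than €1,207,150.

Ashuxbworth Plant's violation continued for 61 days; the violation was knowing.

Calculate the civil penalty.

€2,038,600

First 59 days: 59 × €11,110 = €655,490
Remaining days: (61 − 59) × €28,650 = €57,300
Per-day component: €655,490 + €57,300 = €712,790
Base plus per-day: €102,650 + €712,790 = €815,440
Enhancement: 150% of €815,440 = €1,223,160
Enhanced fine: €815,440 + €1,223,160 = €2,038,600
Minimum €1,207,150: €2,038,600 meets the minimum, no increase.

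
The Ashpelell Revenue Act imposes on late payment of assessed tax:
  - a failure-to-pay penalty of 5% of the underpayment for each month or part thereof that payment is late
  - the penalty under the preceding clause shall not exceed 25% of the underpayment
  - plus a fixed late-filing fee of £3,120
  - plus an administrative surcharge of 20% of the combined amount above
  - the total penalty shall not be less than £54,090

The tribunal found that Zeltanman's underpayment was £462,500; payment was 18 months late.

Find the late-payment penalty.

Accrued rate: 5% × 18 = 90%, capped at 25% → 25%
Failure-to-pay penalty: 25% of £462,500 = £115,625
Penalty before surcharge: £115,625 + £3,120 = £118,745
Administrative surcharge: 20% of £118,745 = £23,749
Total penalty: £118,745 + £23,749 = £142,494
Minimum £54,090: £142,494 meets the minimum, no increase.

£142,494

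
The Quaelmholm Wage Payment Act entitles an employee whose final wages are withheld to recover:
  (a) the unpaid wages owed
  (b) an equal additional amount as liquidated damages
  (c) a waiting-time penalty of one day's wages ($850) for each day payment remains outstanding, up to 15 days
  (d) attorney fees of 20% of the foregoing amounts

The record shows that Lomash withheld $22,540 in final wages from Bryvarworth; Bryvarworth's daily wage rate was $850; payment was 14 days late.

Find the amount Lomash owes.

Total award: $68,376

Liquidated damages (equal amount): $22,540
Penalty days: min(14, 15) = 14
Waiting-time penalty: 14 × $850 = $11,900
Subtotal: $22,540 + $22,540 + $11,900 = $56,980
Attorney fees: 20% of $56,980 = $11,396
Total award: $56,980 + $11,396 = $68,376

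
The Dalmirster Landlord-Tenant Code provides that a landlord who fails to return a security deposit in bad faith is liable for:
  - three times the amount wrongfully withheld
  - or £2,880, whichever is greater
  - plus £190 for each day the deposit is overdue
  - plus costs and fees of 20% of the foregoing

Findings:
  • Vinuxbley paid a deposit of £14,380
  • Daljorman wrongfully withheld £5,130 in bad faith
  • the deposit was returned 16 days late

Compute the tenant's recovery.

£22,116

Trebled: 3 × £5,130 = £15,390
Minimum £2,880: £15,390 meets the minimum, no increase.
Late-return penalty: 16 × £190 = £3,040
Damages plus late penalty: £15,390 + £3,040 = £18,430
Costs and fees: 20% of £18,430 = £3,686
Total recovery: £18,430 + £3,686 = £22,116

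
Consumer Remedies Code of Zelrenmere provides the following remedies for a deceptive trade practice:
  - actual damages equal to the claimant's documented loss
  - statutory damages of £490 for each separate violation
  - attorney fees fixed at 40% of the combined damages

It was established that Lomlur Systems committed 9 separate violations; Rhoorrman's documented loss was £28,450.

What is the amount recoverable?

Statutory damages: 9 × £490 = £4,410
Combined damages: £28,450 + £4,410 = £32,860
Attorney fees: 40% of £32,860 = £13,144
Total recovery: £32,860 + £13,144 = £46,004

£46,004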